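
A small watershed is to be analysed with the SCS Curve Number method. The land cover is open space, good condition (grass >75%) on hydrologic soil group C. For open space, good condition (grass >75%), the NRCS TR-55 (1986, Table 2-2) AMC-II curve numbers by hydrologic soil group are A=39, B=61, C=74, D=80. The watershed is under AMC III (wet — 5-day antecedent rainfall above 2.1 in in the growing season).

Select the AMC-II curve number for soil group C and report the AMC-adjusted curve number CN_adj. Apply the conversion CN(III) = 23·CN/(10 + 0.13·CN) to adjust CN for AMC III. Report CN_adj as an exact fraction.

NRCS table: open space, good condition (grass >75%), soil group C → CN(II) = 74
Adjust CN=74 to AMC III: 23·74/(10 + 0.13·74) → 1702 ÷ (981/50) = 85100/981 ≈ 86.748

CN_adj = 85100/981 ≈ 86.748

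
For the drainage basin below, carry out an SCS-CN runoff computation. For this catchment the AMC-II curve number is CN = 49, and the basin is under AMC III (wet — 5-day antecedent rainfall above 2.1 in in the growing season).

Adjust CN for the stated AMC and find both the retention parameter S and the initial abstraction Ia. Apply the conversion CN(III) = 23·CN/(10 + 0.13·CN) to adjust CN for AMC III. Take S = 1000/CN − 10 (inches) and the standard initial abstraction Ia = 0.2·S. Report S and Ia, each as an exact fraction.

S = 5100/1127 in ≈ 4.525 in; Ia = 1020/1127 in ≈ 0.905 in

Adjust CN=49 to AMC III: 23·49/(10 + 0.13·49) → 1127 ÷ (1637/100) = 112700/1637 ≈ 68.845
S = 1000/(112700/1637) − 10 = 5100/1127 in ≈ 4.525 in
Initial abstraction Ia = S/5 = (5100/1127)/5 = 1020/1127 ≈ 0.905 in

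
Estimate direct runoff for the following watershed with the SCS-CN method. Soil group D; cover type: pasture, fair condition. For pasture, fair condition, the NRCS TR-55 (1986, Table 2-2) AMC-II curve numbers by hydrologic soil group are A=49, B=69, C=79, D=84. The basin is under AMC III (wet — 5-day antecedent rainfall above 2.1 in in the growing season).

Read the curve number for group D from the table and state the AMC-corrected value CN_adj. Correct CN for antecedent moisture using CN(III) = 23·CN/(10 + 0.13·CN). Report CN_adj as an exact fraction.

CN_adj = 48300/523 ≈ 92.352

NRCS table: pasture, fair condition, soil group D → CN(II) = 84
CN(III) from CN(II)=84: (23·84)/(10 + 0.13·84) = 48300/523 ≈ 92.352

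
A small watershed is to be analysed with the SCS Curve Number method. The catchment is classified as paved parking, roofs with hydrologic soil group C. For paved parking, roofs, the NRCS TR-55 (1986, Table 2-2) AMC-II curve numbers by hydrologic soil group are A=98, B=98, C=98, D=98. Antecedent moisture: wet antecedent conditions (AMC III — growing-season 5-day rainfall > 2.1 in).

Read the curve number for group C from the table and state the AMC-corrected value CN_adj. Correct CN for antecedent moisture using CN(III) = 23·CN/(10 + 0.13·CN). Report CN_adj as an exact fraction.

NRCS table: paved parking, roofs, soil group C → CN(II) = 98
CN(III) from CN(II)=98: (23·98)/(10 + 0.13·98) = 112700/1137 ≈ 99.120

CN_adj = 112700/1137 ≈ 99.120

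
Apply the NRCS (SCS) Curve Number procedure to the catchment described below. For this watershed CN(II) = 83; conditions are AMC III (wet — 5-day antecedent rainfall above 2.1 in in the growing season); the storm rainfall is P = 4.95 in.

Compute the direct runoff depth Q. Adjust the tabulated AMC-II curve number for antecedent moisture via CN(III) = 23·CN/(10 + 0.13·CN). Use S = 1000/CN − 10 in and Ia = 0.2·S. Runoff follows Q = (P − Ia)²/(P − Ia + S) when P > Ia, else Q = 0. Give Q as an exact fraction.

Adjust CN=83 to AMC III: 23·83/(10 + 0.13·83) → 1909 ÷ (2079/100) = 190900/2079 ≈ 91.823
Retention S: 1000/CN − 10 with CN=91.823 → S = 1700/1909 ≈ 0.891 in
Ia = 0.2·(1700/1909) = 340/1909 in ≈ 0.178 in
Excess rainfall: 4.950 − 0.178 = 4.772 in; P > Ia so Q > 0
Q = (182191/38180)²/((182191/38180) + 1700/1909) = (33193560481/1457712400)/(216191/38180) = 33193560481/8254172380 in ≈ 4.021 in

Q = 33193560481/8254172380 in ≈ 4.021 in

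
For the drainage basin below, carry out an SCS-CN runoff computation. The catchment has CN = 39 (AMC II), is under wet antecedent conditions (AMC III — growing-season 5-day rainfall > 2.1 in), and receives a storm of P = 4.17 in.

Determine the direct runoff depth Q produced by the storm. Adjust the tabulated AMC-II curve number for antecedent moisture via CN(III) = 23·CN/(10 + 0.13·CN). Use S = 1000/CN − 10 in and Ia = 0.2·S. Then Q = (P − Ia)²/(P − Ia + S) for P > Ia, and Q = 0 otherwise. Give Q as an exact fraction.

CN(III) from CN(II)=39: (23·39)/(10 + 0.13·39) = 89700/1507 ≈ 59.522
Retention S: 1000/CN − 10 with CN=59.522 → S = 6100/897 ≈ 6.800 in
Initial abstraction Ia = S/5 = (6100/897)/5 = 1220/897 ≈ 1.360 in
Excess rainfall: 4.170 − 1.360 = 2.810 in; P > Ia so Q > 0
Q = (252049/89700)²/((252049/89700) + 6100/897) = (63528698401/8046090000)/(862049/89700) = 63528698401/77325795300 in ≈ 0.822 in

Q = 63528698401/77325795300 in ≈ 0.822 in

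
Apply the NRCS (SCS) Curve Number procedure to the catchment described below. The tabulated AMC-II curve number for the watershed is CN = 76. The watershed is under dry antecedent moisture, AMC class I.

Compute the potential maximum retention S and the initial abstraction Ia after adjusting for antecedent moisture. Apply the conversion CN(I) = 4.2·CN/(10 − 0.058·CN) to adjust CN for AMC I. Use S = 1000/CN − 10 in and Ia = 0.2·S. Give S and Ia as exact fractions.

Dry (AMC I): CN(I) = 4.2·76/(10 − 0.058·76) = (1596/5)/(699/125) = 13300/233 ≈ 57.082
Max retention: S = 1000/(13300/233) − 10 = 1000/133 in (≈ 7.519 in)
Ia = 0.2·(1000/133) = 200/133 in ≈ 1.504 in

S = 1000/133 in ≈ 7.519 in; Ia = 200/133 in ≈ 1.504 in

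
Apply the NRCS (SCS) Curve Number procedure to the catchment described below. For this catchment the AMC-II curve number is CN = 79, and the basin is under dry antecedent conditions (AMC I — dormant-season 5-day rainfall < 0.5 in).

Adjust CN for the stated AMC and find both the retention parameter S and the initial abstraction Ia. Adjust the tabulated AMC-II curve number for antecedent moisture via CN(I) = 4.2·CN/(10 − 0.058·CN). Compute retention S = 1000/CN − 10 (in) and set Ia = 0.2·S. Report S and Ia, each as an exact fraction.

Dry (AMC I): CN(I) = 4.2·79/(10 − 0.058·79) = (1659/5)/(2709/500) = 7900/129 ≈ 61.240
Max retention: S = 1000/(7900/129) − 10 = 500/79 in (≈ 6.329 in)
Ia = 0.2·(500/79) = 100/79 in ≈ 1.266 in

S = 500/79 in ≈ 6.329 in; Ia = 100/79 in ≈ 1.266 in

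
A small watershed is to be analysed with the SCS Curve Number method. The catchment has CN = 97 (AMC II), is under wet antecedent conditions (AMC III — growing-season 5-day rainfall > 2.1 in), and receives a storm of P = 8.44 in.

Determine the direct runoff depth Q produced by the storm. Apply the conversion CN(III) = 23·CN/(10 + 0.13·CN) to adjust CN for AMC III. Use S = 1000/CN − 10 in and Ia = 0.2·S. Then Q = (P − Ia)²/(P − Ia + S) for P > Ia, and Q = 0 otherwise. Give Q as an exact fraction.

Q = 220187116081/26590229275 in ≈ 8.281 in

Wet (AMC III): CN(III) = 23·97/(10 + 0.13·97) = 2231/(2261/100) = 223100/2261 ≈ 98.673
S = 1000/(223100/2261) − 10 = 300/2231 in ≈ 0.134 in
Ia = 0.2·(300/2231) = 60/2231 in ≈ 0.027 in
Excess rainfall: 8.440 − 0.027 = 8.413 in; P > Ia so Q > 0
Q = (469241/55775)²/((469241/55775) + 300/2231) = (220187116081/3110850625)/(476741/55775) = 220187116081/26590229275 in ≈ 8.281 in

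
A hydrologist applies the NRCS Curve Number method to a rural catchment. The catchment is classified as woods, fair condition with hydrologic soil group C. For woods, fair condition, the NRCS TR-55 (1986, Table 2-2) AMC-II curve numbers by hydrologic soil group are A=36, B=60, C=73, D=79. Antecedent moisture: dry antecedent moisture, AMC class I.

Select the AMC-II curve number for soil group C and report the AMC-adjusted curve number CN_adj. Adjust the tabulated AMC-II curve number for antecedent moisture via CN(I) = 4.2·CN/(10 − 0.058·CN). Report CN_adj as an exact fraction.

CN_adj = 51100/961 ≈ 53.174

NRCS table: woods, fair condition, soil group C → CN(II) = 73
CN(I) from CN(II)=73: (4.2·73)/(10 − 0.058·73) = 51100/961 ≈ 53.174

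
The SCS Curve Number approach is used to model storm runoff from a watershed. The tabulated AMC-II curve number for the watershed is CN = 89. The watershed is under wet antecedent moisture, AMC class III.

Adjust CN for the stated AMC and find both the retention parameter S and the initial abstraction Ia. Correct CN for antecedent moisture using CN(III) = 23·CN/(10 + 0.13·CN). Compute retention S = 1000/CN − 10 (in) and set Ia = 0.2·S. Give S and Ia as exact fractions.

CN(III) from CN(II)=89: (23·89)/(10 + 0.13·89) = 204700/2157 ≈ 94.900
Retention S: 1000/CN − 10 with CN=94.900 → S = 1100/2047 ≈ 0.537 in
Initial abstraction Ia = S/5 = (1100/2047)/5 = 220/2047 ≈ 0.107 in

S = 1100/2047 in ≈ 0.537 in; Ia = 220/2047 in ≈ 0.107 in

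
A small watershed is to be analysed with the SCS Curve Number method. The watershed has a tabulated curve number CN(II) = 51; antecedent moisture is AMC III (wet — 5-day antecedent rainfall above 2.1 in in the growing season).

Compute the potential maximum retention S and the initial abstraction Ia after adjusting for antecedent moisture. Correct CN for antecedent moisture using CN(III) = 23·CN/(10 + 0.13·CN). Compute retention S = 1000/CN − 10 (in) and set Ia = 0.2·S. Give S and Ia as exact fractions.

S = 4900/1173 in ≈ 4.177 in; Ia = 980/1173 in ≈ 0.835 in

Wet (AMC III): CN(III) = 23·51/(10 + 0.13·51) = 1173/(1663/100) = 117300/1663 ≈ 70.535
Max retention: S = 1000/(117300/1663) − 10 = 4900/1173 in (≈ 4.177 in)
Initial abstraction Ia = S/5 = (4900/1173)/5 = 980/1173 ≈ 0.835 in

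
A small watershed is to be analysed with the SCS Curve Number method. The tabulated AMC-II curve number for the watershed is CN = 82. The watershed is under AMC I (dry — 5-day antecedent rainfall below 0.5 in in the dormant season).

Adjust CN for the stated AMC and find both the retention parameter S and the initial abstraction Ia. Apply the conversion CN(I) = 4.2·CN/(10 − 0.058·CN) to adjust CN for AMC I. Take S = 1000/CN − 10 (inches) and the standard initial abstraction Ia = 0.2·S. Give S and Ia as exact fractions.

Dry (AMC I): CN(I) = 4.2·82/(10 − 0.058·82) = (1722/5)/(1311/250) = 28700/437 ≈ 65.675
S = 1000/(28700/437) − 10 = 1500/287 in ≈ 5.226 in
Ia = 0.2·(1500/287) = 300/287 in ≈ 1.045 in

S = 1500/287 in ≈ 5.226 in; Ia = 300/287 in ≈ 1.045 in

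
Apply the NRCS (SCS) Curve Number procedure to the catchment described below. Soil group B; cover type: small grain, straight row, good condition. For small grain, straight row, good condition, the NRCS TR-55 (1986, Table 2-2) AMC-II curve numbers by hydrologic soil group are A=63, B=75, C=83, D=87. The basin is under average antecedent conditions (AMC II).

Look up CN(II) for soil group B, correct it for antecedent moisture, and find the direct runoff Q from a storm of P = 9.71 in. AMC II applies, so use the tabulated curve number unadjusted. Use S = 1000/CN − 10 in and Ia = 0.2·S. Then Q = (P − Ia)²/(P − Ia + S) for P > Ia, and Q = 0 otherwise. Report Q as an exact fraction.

NRCS table: small grain, straight row, good condition, soil group B → CN(II) = 75
CN(II) = 75; AMC II needs no correction.
Max retention: S = 1000/75 − 10 = 10/3 in (≈ 3.333 in)
Ia = 0.2S: 0.2·3.333 = 0.667 in (exactly 2/3)
Excess rainfall: 9.710 − 0.667 = 9.043 in; P > Ia so Q > 0
Runoff Q = (P−Ia)²/(P−Ia+S) = (9.043)²/(9.043+3.333) = 7360369/1113900 ≈ 6.608 in

Q = 7360369/1113900 in ≈ 6.608 in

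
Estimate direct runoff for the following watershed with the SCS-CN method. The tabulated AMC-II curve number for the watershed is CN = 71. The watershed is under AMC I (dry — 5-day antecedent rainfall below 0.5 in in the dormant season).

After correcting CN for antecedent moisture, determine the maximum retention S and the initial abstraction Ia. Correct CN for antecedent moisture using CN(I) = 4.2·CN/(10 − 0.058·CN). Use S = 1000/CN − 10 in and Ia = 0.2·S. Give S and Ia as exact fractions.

Dry (AMC I): CN(I) = 4.2·71/(10 − 0.058·71) = (1491/5)/(2941/500) = 149100/2941 ≈ 50.697
S = 1000/(149100/2941) − 10 = 14500/1491 in ≈ 9.725 in
Ia = 0.2·(14500/1491) = 2900/1491 in ≈ 1.945 in

S = 14500/1491 in ≈ 9.725 in; Ia = 2900/1491 in ≈ 1.945 in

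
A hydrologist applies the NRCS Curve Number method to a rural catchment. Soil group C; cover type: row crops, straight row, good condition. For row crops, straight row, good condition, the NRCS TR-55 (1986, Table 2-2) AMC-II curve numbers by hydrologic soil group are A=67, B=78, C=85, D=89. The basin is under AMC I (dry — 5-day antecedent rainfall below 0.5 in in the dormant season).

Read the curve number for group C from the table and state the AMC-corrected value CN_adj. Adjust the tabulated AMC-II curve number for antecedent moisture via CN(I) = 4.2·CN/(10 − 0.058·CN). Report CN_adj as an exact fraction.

CN_adj = 11900/169 ≈ 70.414

NRCS table: row crops, straight row, good condition, soil group C → CN(II) = 85
Adjust CN=85 to AMC I: 4.2·85/(10 − 0.058·85) → 357 ÷ (507/100) = 11900/169 ≈ 70.414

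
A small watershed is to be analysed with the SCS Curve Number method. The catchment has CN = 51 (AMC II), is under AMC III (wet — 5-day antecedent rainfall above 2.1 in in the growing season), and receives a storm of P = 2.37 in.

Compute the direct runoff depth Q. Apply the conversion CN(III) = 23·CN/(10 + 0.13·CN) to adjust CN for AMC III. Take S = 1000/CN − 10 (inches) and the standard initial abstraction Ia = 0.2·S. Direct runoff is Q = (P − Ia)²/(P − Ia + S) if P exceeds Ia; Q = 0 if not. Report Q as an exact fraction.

Q = 32400360001/78591117300 in ≈ 0.412 in

CN(III) from CN(II)=51: (23·51)/(10 + 0.13·51) = 117300/1663 ≈ 70.535
S = 1000/(117300/1663) − 10 = 4900/1173 in ≈ 4.177 in
Initial abstraction Ia = S/5 = (4900/1173)/5 = 980/1173 ≈ 0.835 in
Excess rainfall: 2.370 − 0.835 = 1.535 in; P > Ia so Q > 0
Q = (180001/117300)²/((180001/117300) + 4900/1173) = (32400360001/13759290000)/(670001/117300) = 32400360001/78591117300 in ≈ 0.412 in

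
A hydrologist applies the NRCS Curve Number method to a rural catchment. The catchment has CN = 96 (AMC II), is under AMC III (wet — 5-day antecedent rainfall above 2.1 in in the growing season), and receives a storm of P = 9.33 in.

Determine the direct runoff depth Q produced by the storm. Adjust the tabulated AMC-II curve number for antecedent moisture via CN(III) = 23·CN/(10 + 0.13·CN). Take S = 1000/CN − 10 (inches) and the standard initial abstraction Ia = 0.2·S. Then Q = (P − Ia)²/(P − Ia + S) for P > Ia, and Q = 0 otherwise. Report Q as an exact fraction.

CN(III) from CN(II)=96: (23·96)/(10 + 0.13·96) = 27600/281 ≈ 98.221
S = 1000/(27600/281) − 10 = 25/138 in ≈ 0.181 in
Ia = 0.2·(25/138) = 5/138 in ≈ 0.036 in
P − Ia = 9.330 − 0.036 = 64127/6900 ≈ 9.294 in (> 0, runoff occurs)
Q = (64127/6900)²/((64127/6900) + 25/138) = (4112272129/47610000)/(65377/6900) = 4112272129/451101300 in ≈ 9.116 in

Q = 4112272129/451101300 in ≈ 9.116 in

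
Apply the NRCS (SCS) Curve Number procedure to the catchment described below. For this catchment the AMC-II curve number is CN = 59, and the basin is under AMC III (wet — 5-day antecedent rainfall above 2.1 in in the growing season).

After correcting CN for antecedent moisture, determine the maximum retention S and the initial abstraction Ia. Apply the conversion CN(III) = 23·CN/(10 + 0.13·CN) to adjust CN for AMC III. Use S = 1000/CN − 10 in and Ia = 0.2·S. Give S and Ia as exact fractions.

S = 4100/1357 in ≈ 3.021 in; Ia = 820/1357 in ≈ 0.604 in

CN(III) from CN(II)=59: (23·59)/(10 + 0.13·59) = 135700/1767 ≈ 76.797
Retention S: 1000/CN − 10 with CN=76.797 → S = 4100/1357 ≈ 3.021 in
Ia = 0.2·(4100/1357) = 820/1357 in ≈ 0.604 in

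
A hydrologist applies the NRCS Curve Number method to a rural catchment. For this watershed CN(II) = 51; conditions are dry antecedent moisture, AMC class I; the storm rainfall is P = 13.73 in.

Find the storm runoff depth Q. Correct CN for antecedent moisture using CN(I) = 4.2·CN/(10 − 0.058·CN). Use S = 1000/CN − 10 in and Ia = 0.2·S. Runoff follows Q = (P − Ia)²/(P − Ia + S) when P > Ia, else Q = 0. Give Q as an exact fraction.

Q = 19619324761/7498055700 in ≈ 2.617 in

Dry (AMC I): CN(I) = 4.2·51/(10 − 0.058·51) = (1071/5)/(3521/500) = 15300/503 ≈ 30.417
S = 1000/(15300/503) − 10 = 3500/153 in ≈ 22.876 in
Initial abstraction Ia = S/5 = (3500/153)/5 = 700/153 ≈ 4.575 in
Excess rainfall: 13.730 − 4.575 = 9.155 in; P > Ia so Q > 0
Q = (140069/15300)²/((140069/15300) + 3500/153) = (19619324761/234090000)/(490069/15300) = 19619324761/7498055700 in ≈ 2.617 in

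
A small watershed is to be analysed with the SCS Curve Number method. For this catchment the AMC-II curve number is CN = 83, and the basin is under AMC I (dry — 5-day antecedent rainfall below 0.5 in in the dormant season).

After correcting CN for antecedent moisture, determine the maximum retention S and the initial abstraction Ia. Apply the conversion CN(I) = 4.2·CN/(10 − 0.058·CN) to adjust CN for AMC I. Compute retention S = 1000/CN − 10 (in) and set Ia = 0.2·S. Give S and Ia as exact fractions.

CN(I) from CN(II)=83: (4.2·83)/(10 − 0.058·83) = 174300/2593 ≈ 67.219
Retention S: 1000/CN − 10 with CN=67.219 → S = 8500/1743 ≈ 4.877 in
Ia = 0.2S: 0.2·4.877 = 0.975 in (exactly 1700/1743)

S = 8500/1743 in ≈ 4.877 in; Ia = 1700/1743 in ≈ 0.975 in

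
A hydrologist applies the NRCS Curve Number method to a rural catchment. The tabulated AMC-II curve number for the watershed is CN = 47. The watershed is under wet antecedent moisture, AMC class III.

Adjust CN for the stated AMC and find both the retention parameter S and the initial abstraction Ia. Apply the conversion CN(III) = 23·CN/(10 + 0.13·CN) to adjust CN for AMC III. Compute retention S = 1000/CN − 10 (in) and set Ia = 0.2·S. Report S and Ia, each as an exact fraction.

Adjust CN=47 to AMC III: 23·47/(10 + 0.13·47) → 1081 ÷ (1611/100) = 108100/1611 ≈ 67.101
Max retention: S = 1000/(108100/1611) − 10 = 5300/1081 in (≈ 4.903 in)
Ia = 0.2S: 0.2·4.903 = 0.981 in (exactly 1060/1081)

S = 5300/1081 in ≈ 4.903 in; Ia = 1060/1081 in ≈ 0.981 in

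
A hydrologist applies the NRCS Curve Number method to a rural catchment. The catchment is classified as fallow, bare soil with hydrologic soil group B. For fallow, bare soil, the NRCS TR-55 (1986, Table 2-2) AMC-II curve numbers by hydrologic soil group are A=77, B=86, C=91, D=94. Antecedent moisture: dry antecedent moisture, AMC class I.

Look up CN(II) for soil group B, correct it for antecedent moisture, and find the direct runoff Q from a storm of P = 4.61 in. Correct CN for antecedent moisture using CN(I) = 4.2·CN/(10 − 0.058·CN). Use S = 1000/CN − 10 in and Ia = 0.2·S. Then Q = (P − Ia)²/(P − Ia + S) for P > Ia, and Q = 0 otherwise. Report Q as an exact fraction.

NRCS table: fallow, bare soil, soil group B → CN(II) = 86
CN(I) from CN(II)=86: (4.2·86)/(10 − 0.058·86) = 12900/179 ≈ 72.067
Max retention: S = 1000/(12900/179) − 10 = 500/129 in (≈ 3.876 in)
Ia = 0.2·(500/129) = 100/129 in ≈ 0.775 in
Since P=4.610 > Ia=0.775: effective rainfall P−Ia = 49469/12900 in
Runoff Q = (P−Ia)²/(P−Ia+S) = (3.835)²/(3.835+3.876) = 2447181961/1283150100 ≈ 1.907 in

Q = 2447181961/1283150100 in ≈ 1.907 in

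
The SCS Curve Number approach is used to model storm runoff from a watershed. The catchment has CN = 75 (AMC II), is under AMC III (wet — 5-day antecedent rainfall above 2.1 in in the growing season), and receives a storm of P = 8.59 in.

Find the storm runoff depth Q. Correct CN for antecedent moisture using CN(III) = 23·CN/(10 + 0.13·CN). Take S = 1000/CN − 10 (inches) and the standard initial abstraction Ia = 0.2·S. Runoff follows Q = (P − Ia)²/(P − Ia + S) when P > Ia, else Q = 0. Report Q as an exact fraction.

Adjust CN=75 to AMC III: 23·75/(10 + 0.13·75) → 1725 ÷ (79/4) = 6900/79 ≈ 87.342
Retention S: 1000/CN − 10 with CN=87.342 → S = 100/69 ≈ 1.449 in
Ia = 0.2S: 0.2·1.449 = 0.290 in (exactly 20/69)
Excess rainfall: 8.590 − 0.290 = 8.300 in; P > Ia so Q > 0
Q: (57271/6900)² ÷ (67271/6900) = 3279967441/464169900 in (≈ 7.066 in)

Q = 3279967441/464169900 in ≈ 7.066 in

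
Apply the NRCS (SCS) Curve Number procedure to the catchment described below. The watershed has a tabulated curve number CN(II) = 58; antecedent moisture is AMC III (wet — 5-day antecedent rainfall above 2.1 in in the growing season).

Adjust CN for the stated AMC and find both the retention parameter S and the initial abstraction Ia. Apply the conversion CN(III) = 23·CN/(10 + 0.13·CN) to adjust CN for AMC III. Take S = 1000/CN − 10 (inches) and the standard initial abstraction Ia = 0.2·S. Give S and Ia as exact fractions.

Adjust CN=58 to AMC III: 23·58/(10 + 0.13·58) → 1334 ÷ (877/50) = 66700/877 ≈ 76.055
Retention S: 1000/CN − 10 with CN=76.055 → S = 2100/667 ≈ 3.148 in
Initial abstraction Ia = S/5 = (2100/667)/5 = 420/667 ≈ 0.630 in

S = 2100/667 in ≈ 3.148 in; Ia = 420/667 in ≈ 0.630 in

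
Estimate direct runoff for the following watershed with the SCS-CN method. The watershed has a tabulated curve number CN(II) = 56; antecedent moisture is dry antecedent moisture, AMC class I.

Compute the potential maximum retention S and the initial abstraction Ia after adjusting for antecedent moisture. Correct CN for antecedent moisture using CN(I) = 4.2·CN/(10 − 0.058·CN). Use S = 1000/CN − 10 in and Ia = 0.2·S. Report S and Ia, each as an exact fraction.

CN(I) from CN(II)=56: (4.2·56)/(10 − 0.058·56) = 7350/211 ≈ 34.834
Retention S: 1000/CN − 10 with CN=34.834 → S = 2750/147 ≈ 18.707 in
Ia = 0.2·(2750/147) = 550/147 in ≈ 3.741 in

S = 2750/147 in ≈ 18.707 in; Ia = 550/147 in ≈ 3.741 in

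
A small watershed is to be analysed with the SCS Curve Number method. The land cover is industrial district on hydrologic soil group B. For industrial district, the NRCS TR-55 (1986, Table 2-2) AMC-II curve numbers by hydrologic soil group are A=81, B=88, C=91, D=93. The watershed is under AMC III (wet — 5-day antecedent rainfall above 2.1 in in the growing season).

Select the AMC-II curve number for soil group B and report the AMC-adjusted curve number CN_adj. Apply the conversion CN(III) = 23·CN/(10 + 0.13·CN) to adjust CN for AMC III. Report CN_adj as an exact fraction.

NRCS table: industrial district, soil group B → CN(II) = 88
Adjust CN=88 to AMC III: 23·88/(10 + 0.13·88) → 2024 ÷ (536/25) = 6325/67 ≈ 94.403

CN_adj = 6325/67 ≈ 94.403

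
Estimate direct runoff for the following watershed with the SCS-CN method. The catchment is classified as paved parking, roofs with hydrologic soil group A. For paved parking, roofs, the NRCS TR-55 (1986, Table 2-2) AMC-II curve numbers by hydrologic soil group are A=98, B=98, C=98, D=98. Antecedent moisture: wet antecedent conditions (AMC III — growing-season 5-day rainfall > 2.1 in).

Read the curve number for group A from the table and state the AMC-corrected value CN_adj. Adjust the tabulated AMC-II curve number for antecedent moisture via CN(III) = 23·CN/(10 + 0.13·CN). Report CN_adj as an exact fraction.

NRCS table: paved parking, roofs, soil group A → CN(II) = 98
CN(III) from CN(II)=98: (23·98)/(10 + 0.13·98) = 112700/1137 ≈ 99.120

CN_adj = 112700/1137 ≈ 99.120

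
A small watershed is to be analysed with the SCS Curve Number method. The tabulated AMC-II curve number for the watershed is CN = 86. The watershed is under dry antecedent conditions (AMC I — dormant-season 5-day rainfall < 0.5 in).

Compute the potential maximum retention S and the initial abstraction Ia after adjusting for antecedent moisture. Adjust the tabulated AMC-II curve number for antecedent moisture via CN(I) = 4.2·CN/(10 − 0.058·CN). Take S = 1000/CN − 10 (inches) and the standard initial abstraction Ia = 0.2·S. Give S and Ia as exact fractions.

Dry (AMC I): CN(I) = 4.2·86/(10 − 0.058·86) = (1806/5)/(1253/250) = 12900/179 ≈ 72.067
Max retention: S = 1000/(12900/179) − 10 = 500/129 in (≈ 3.876 in)
Ia = 0.2·(500/129) = 100/129 in ≈ 0.775 in

S = 500/129 in ≈ 3.876 in; Ia = 100/129 in ≈ 0.775 in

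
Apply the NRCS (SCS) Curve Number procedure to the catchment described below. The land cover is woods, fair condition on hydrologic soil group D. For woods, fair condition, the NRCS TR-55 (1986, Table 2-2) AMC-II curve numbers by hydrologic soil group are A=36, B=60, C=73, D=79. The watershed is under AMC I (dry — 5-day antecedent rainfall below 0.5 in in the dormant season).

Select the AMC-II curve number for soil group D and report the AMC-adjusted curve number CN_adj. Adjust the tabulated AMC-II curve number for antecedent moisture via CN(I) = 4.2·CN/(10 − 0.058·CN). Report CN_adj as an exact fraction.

CN_adj = 7900/129 ≈ 61.240

NRCS table: woods, fair condition, soil group D → CN(II) = 79
CN(I) from CN(II)=79: (4.2·79)/(10 − 0.058·79) = 7900/129 ≈ 61.240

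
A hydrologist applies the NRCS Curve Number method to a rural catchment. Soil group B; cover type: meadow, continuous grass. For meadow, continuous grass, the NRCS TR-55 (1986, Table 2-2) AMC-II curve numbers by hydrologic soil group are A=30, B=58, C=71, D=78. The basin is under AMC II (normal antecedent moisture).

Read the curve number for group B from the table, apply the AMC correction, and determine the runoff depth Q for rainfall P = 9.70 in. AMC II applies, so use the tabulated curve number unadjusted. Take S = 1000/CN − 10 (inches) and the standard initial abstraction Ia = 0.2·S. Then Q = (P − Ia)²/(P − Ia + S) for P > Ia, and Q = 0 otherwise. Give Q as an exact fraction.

Q = 5726449/1302970 in ≈ 4.395 in

NRCS table: meadow, continuous grass, soil group B → CN(II) = 58
AMC II — tabulated CN = 58 applies directly.
Max retention: S = 1000/58 − 10 = 210/29 in (≈ 7.241 in)
Ia = 0.2S: 0.2·7.241 = 1.448 in (exactly 42/29)
P − Ia = 9.700 − 1.448 = 2393/290 ≈ 8.252 in (> 0, runoff occurs)
Q = (2393/290)²/((2393/290) + 210/29) = (5726449/84100)/(4493/290) = 5726449/1302970 in ≈ 4.395 in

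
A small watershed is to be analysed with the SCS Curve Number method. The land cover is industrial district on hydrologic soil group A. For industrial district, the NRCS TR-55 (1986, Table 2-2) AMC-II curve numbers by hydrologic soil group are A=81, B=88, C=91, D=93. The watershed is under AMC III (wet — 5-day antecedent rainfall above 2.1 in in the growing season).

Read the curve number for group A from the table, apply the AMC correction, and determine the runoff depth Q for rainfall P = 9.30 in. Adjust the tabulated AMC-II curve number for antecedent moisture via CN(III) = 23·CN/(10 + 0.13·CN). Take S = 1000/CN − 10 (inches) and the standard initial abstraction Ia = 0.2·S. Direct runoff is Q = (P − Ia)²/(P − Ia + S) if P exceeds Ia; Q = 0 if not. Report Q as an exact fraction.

Q = 28716352681/3510991170 in ≈ 8.179 in

NRCS table: industrial district, soil group A → CN(II) = 81
Wet (AMC III): CN(III) = 23·81/(10 + 0.13·81) = 1863/(2053/100) = 186300/2053 ≈ 90.745
S = 1000/(186300/2053) − 10 = 1900/1863 in ≈ 1.020 in
Ia = 0.2S: 0.2·1.020 = 0.204 in (exactly 380/1863)
P − Ia = 9.300 − 0.204 = 169459/18630 ≈ 9.096 in (> 0, runoff occurs)
Q = (169459/18630)²/((169459/18630) + 1900/1863) = (28716352681/347076900)/(188459/18630) = 28716352681/3510991170 in ≈ 8.179 in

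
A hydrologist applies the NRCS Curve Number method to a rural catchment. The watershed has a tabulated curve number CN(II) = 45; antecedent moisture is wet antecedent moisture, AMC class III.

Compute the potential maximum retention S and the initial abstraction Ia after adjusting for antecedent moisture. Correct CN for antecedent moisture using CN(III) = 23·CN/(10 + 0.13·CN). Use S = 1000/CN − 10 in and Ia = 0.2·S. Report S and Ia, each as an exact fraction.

S = 1100/207 in ≈ 5.314 in; Ia = 220/207 in ≈ 1.063 in

Wet (AMC III): CN(III) = 23·45/(10 + 0.13·45) = 1035/(317/20) = 20700/317 ≈ 65.300
S = 1000/(20700/317) − 10 = 1100/207 in ≈ 5.314 in
Ia = 0.2S: 0.2·5.314 = 1.063 in (exactly 220/207)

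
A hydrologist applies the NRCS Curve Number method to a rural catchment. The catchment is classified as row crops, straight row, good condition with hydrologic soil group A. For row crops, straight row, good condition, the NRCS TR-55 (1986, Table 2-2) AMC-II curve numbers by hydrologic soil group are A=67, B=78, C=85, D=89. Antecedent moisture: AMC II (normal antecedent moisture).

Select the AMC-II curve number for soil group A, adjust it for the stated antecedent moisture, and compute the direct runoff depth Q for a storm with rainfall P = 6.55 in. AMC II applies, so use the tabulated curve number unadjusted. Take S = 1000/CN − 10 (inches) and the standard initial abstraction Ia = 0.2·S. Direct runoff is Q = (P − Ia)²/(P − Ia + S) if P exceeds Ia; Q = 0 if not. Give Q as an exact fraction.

Q = 55606849/18836380 in ≈ 2.952 in

NRCS table: row crops, straight row, good condition, soil group A → CN(II) = 67
Average conditions: CN = 67 (no AMC adjustment).
Max retention: S = 1000/67 − 10 = 330/67 in (≈ 4.925 in)
Ia = 0.2S: 0.2·4.925 = 0.985 in (exactly 66/67)
Since P=6.550 > Ia=0.985: effective rainfall P−Ia = 7457/1340 in
Runoff Q = (P−Ia)²/(P−Ia+S) = (5.565)²/(5.565+4.925) = 55606849/18836380 ≈ 2.952 in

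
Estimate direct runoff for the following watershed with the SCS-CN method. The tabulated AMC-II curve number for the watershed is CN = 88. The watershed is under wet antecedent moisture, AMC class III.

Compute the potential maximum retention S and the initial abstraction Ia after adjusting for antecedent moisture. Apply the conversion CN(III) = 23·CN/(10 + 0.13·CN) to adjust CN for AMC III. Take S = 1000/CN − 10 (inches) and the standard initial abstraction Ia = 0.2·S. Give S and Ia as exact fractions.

Wet (AMC III): CN(III) = 23·88/(10 + 0.13·88) = 2024/(536/25) = 6325/67 ≈ 94.403
S = 1000/(6325/67) − 10 = 150/253 in ≈ 0.593 in
Ia = 0.2S: 0.2·0.593 = 0.119 in (exactly 30/253)

S = 150/253 in ≈ 0.593 in; Ia = 30/253 in ≈ 0.119 in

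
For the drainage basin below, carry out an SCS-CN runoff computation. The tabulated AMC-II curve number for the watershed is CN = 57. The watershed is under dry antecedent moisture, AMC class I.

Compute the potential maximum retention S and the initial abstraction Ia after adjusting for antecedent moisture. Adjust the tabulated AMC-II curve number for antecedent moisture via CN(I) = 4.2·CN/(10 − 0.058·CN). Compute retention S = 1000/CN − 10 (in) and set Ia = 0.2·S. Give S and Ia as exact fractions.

CN(I) from CN(II)=57: (4.2·57)/(10 − 0.058·57) = 119700/3347 ≈ 35.763
Max retention: S = 1000/(119700/3347) − 10 = 21500/1197 in (≈ 17.962 in)
Initial abstraction Ia = S/5 = (21500/1197)/5 = 4300/1197 ≈ 3.592 in

S = 21500/1197 in ≈ 17.962 in; Ia = 4300/1197 in ≈ 3.592 in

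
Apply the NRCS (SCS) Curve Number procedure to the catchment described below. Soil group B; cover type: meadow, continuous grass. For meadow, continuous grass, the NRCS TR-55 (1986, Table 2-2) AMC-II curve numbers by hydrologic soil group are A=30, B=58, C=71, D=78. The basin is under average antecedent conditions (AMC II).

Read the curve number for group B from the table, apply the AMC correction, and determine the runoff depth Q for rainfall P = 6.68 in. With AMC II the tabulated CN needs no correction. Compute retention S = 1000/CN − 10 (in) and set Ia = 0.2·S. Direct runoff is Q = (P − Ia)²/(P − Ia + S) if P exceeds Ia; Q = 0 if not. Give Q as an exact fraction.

NRCS table: meadow, continuous grass, soil group B → CN(II) = 58
Average conditions: CN = 58 (no AMC adjustment).
Retention S: 1000/CN − 10 with CN=58.000 → S = 210/29 ≈ 7.241 in
Ia = 0.2·(210/29) = 42/29 in ≈ 1.448 in
P − Ia = 6.680 − 1.448 = 3793/725 ≈ 5.232 in (> 0, runoff occurs)
Q = (3793/725)²/((3793/725) + 210/29) = (14386849/525625)/(9043/725) = 14386849/6556175 in ≈ 2.194 in

Q = 14386849/6556175 in ≈ 2.194 in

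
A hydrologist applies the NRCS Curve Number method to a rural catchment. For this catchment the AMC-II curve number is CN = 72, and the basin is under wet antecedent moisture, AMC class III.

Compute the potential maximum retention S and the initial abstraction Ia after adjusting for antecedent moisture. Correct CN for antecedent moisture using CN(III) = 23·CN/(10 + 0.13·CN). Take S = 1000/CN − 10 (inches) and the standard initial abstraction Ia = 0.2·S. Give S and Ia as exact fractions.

CN(III) from CN(II)=72: (23·72)/(10 + 0.13·72) = 10350/121 ≈ 85.537
S = 1000/(10350/121) − 10 = 350/207 in ≈ 1.691 in
Ia = 0.2S: 0.2·1.691 = 0.338 in (exactly 70/207)

S = 350/207 in ≈ 1.691 in; Ia = 70/207 in ≈ 0.338 in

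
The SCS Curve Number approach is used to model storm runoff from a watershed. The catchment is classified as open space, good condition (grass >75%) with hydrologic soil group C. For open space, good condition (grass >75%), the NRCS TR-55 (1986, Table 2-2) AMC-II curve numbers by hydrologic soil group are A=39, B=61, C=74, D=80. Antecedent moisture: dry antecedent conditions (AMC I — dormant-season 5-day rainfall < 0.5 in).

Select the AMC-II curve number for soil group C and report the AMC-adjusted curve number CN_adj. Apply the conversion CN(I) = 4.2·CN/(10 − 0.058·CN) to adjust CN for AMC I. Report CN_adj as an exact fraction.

NRCS table: open space, good condition (grass >75%), soil group C → CN(II) = 74
Dry (AMC I): CN(I) = 4.2·74/(10 − 0.058·74) = (1554/5)/(1427/250) = 77700/1427 ≈ 54.450

CN_adj = 77700/1427 ≈ 54.450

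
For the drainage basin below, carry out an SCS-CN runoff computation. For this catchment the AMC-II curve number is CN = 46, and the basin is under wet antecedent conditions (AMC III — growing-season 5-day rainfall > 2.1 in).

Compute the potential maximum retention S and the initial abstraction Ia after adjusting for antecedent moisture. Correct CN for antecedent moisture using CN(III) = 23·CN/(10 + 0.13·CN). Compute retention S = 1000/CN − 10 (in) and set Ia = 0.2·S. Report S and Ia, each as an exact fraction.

CN(III) from CN(II)=46: (23·46)/(10 + 0.13·46) = 52900/799 ≈ 66.208
Retention S: 1000/CN − 10 with CN=66.208 → S = 2700/529 ≈ 5.104 in
Ia = 0.2·(2700/529) = 540/529 in ≈ 1.021 in

S = 2700/529 in ≈ 5.104 in; Ia = 540/529 in ≈ 1.021 in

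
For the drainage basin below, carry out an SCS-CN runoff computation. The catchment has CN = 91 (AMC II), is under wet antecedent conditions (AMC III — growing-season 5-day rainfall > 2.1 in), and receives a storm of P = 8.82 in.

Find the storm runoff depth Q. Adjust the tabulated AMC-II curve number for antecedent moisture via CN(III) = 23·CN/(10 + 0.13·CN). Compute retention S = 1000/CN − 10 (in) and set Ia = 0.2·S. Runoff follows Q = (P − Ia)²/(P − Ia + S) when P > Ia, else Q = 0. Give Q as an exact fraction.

Q = 30941472747/3717063350 in ≈ 8.324 in

Adjust CN=91 to AMC III: 23·91/(10 + 0.13·91) → 2093 ÷ (2183/100) = 209300/2183 ≈ 95.877
Retention S: 1000/CN − 10 with CN=95.877 → S = 900/2093 ≈ 0.430 in
Ia = 0.2S: 0.2·0.430 = 0.086 in (exactly 180/2093)
Since P=8.820 > Ia=0.086: effective rainfall P−Ia = 914013/104650 in
Q: (914013/104650)² ÷ (959013/104650) = 30941472747/3717063350 in (≈ 8.324 in)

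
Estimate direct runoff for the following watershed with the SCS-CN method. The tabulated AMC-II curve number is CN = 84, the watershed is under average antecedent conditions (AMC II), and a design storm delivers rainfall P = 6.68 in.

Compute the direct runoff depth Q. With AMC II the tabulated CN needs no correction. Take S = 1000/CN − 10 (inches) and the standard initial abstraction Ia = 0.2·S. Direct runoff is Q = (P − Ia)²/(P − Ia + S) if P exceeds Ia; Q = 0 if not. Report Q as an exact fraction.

Q = 10936249/2261175 in ≈ 4.837 in

Average conditions: CN = 84 (no AMC adjustment).
S = 1000/84 − 10 = 40/21 in ≈ 1.905 in
Initial abstraction Ia = S/5 = (40/21)/5 = 8/21 ≈ 0.381 in
Since P=6.680 > Ia=0.381: effective rainfall P−Ia = 3307/525 in
Q = (3307/525)²/((3307/525) + 40/21) = (10936249/275625)/(4307/525) = 10936249/2261175 in ≈ 4.837 in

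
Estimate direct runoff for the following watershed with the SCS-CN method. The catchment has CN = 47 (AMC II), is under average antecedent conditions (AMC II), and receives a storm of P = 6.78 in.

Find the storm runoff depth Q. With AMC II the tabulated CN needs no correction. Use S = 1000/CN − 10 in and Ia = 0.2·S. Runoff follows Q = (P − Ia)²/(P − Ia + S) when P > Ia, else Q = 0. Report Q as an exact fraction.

Q = 113060689/87262550 in ≈ 1.296 in

Average conditions: CN = 47 (no AMC adjustment).
Retention S: 1000/CN − 10 with CN=47.000 → S = 530/47 ≈ 11.277 in
Initial abstraction Ia = S/5 = (530/47)/5 = 106/47 ≈ 2.255 in
P − Ia = 6.780 − 2.255 = 10633/2350 ≈ 4.525 in (> 0, runoff occurs)
Q = (10633/2350)²/((10633/2350) + 530/47) = (113060689/5522500)/(37133/2350) = 113060689/87262550 in ≈ 1.296 in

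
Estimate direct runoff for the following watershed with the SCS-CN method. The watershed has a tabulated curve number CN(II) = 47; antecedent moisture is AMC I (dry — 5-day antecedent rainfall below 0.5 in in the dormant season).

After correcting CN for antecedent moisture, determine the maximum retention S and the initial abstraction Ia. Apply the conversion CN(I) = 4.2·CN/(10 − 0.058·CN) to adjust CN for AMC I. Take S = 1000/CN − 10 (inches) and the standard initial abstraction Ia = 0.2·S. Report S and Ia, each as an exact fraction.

S = 26500/987 in ≈ 26.849 in; Ia = 5300/987 in ≈ 5.370 in

CN(I) from CN(II)=47: (4.2·47)/(10 − 0.058·47) = 98700/3637 ≈ 27.138
Max retention: S = 1000/(98700/3637) − 10 = 26500/987 in (≈ 26.849 in)
Ia = 0.2·(26500/987) = 5300/987 in ≈ 5.370 in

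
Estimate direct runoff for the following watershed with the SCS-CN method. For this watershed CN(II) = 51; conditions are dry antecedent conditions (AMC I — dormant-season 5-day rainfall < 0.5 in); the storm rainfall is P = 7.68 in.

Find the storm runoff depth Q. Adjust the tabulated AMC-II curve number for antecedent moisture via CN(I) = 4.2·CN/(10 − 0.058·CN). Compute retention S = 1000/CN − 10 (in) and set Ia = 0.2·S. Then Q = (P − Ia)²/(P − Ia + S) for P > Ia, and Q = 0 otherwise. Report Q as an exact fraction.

Adjust CN=51 to AMC I: 4.2·51/(10 − 0.058·51) → (1071/5) ÷ (3521/500) = 15300/503 ≈ 30.417
Retention S: 1000/CN − 10 with CN=30.417 → S = 3500/153 ≈ 22.876 in
Initial abstraction Ia = S/5 = (3500/153)/5 = 700/153 ≈ 4.575 in
P − Ia = 7.680 − 4.575 = 11876/3825 ≈ 3.105 in (> 0, runoff occurs)
Q: (11876/3825)² ÷ (99376/3825) = 8814961/23757075 in (≈ 0.371 in)

Q = 8814961/23757075 in ≈ 0.371 in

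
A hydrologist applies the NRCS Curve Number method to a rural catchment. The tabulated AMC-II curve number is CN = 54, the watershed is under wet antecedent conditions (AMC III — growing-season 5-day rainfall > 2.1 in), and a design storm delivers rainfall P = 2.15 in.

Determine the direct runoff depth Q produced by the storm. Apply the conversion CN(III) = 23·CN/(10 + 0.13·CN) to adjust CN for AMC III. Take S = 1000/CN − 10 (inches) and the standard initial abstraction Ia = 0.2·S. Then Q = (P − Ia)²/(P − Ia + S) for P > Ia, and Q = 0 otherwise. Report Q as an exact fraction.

Adjust CN=54 to AMC III: 23·54/(10 + 0.13·54) → 1242 ÷ (851/50) = 2700/37 ≈ 72.973
S = 1000/(2700/37) − 10 = 100/27 in ≈ 3.704 in
Ia = 0.2S: 0.2·3.704 = 0.741 in (exactly 20/27)
P − Ia = 2.150 − 0.741 = 761/540 ≈ 1.409 in (> 0, runoff occurs)
Q = (761/540)²/((761/540) + 100/27) = (579121/291600)/(2761/540) = 579121/1490940 in ≈ 0.388 in

Q = 579121/1490940 in ≈ 0.388 in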